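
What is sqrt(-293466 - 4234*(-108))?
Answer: sqrt(163806) ≈ 404.73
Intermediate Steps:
sqrt(-293466 - 4234*(-108)) = sqrt(-293466 + 457272) = sqrt(163806)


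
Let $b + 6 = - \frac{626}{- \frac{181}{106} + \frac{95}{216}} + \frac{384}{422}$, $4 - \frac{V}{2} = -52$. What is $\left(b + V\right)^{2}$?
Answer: $\frac{3383777843000867524}{9377332191049} \approx 3.6085 \cdot 10^{5}$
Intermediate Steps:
$V = 112$ ($V = 8 - -104 = 8 + 104 = 112$)
$b = \frac{1496533566}{3062243}$ ($b = -6 - \left(- \frac{192}{211} + \frac{626}{- \frac{181}{106} + \frac{95}{216}}\right) = -6 - \left(- \frac{192}{211} + \frac{626}{- \frac{14513}{11448}}\right) = -6 + \left(\left(-626\right) \left(- \frac{11448}{14513}\right) + \frac{192}{211}\right) = -6 + \left(\frac{7166448}{14513} + \frac{192}{211}\right) = -6 + \frac{1514907024}{3062243} = \frac{1496533566}{3062243} \approx 488.71$)
$\left(b + V\right)^{2} = \left(\frac{1496533566}{3062243} + 112\right)^{2} = \left(\frac{1839504782}{3062243}\right)^{2} = \frac{3383777843000867524}{9377332191049}$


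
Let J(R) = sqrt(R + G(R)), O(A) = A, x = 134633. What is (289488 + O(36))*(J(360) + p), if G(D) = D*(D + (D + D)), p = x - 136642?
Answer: -581653716 + 1737144*sqrt(10810) ≈ -4.0104e+8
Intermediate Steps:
p = -2009 (p = 134633 - 136642 = -2009)
G(D) = 3*D**2 (G(D) = D*(D + 2*D) = D*(3*D) = 3*D**2)
J(R) = sqrt(R + 3*R**2)
(289488 + O(36))*(J(360) + p) = (289488 + 36)*(sqrt(360*(1 + 3*360)) - 2009) = 289524*(sqrt(360*(1 + 1080)) - 2009) = 289524*(sqrt(360*1081) - 2009) = 289524*(sqrt(389160) - 2009) = 289524*(6*sqrt(10810) - 2009) = 289524*(-2009 + 6*sqrt(10810)) = -581653716 + 1737144*sqrt(10810)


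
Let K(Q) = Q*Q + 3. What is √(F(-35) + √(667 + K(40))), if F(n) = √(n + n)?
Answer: √(√2270 + I*√70) ≈ 6.9289 + 0.60375*I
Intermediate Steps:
K(Q) = 3 + Q² (K(Q) = Q² + 3 = 3 + Q²)
F(n) = √2*√n (F(n) = √(2*n) = √2*√n)
√(F(-35) + √(667 + K(40))) = √(√2*√(-35) + √(667 + (3 + 40²))) = √(√2*(I*√35) + √(667 + (3 + 1600))) = √(I*√70 + √(667 + 1603)) = √(I*√70 + √2270) = √(√2270 + I*√70)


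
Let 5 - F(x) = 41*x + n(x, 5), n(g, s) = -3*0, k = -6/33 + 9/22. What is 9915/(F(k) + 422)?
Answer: 72710/3063 ≈ 23.738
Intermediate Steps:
k = 5/22 (k = -6*1/33 + 9*(1/22) = -2/11 + 9/22 = 5/22 ≈ 0.22727)
n(g, s) = 0
F(x) = 5 - 41*x (F(x) = 5 - (41*x + 0) = 5 - 41*x)
9915/(F(k) + 422) = 9915/((5 - 41*5/22) + 422) = 9915/((5 - 205/22) + 422) = 9915/(-95/22 + 422) = 9915/(9189/22) = 9915*(22/9189) = 72710/3063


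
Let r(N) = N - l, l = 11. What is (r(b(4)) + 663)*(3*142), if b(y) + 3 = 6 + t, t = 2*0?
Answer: 279030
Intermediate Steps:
t = 0
b(y) = 3 (b(y) = -3 + (6 + 0) = -3 + 6 = 3)
r(N) = -11 + N (r(N) = N - 1*11 = N - 11 = -11 + N)
(r(b(4)) + 663)*(3*142) = ((-11 + 3) + 663)*(3*142) = (-8 + 663)*426 = 655*426 = 279030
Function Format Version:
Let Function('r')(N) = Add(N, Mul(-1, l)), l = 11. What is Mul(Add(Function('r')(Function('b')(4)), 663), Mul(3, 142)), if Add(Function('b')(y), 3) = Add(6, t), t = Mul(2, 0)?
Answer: 279030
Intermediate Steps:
t = 0
Function('b')(y) = 3 (Function('b')(y) = Add(-3, Add(6, 0)) = Add(-3, 6) = 3)
Function('r')(N) = Add(-11, N) (Function('r')(N) = Add(N, Mul(-1, 11)) = Add(N, -11) = Add(-11, N))
Mul(Add(Function('r')(Function('b')(4)), 663), Mul(3, 142)) = Mul(Add(Add(-11, 3), 663), Mul(3, 142)) = Mul(Add(-8, 663), 426) = Mul(655, 426) = 279030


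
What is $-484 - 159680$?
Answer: $-160164$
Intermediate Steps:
$-484 - 159680 = -160164$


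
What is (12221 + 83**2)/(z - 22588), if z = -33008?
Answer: -3185/9266 ≈ -0.34373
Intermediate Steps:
(12221 + 83**2)/(z - 22588) = (12221 + 83**2)/(-33008 - 22588) = (12221 + 6889)/(-55596) = 19110*(-1/55596) = -3185/9266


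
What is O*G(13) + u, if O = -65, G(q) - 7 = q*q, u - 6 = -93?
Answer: -11527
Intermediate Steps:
u = -87 (u = 6 - 93 = -87)
G(q) = 7 + q**2 (G(q) = 7 + q*q = 7 + q**2)
O*G(13) + u = -65*(7 + 13**2) - 87 = -65*(7 + 169) - 87 = -65*176 - 87 = -11440 - 87 = -11527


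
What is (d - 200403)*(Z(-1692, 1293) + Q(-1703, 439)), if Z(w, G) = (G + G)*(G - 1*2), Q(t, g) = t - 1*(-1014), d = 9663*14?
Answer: -217363283277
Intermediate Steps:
d = 135282
Q(t, g) = 1014 + t (Q(t, g) = t + 1014 = 1014 + t)
Z(w, G) = 2*G*(-2 + G) (Z(w, G) = (2*G)*(G - 2) = (2*G)*(-2 + G) = 2*G*(-2 + G))
(d - 200403)*(Z(-1692, 1293) + Q(-1703, 439)) = (135282 - 200403)*(2*1293*(-2 + 1293) + (1014 - 1703)) = -65121*(2*1293*1291 - 689) = -65121*(3338526 - 689) = -65121*3337837 = -217363283277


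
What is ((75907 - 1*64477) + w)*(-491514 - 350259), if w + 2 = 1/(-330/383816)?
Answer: -475240343792/55 ≈ -8.6407e+9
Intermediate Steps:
w = -192238/165 (w = -2 + 1/(-330/383816) = -2 + 1/(-330*1/383816) = -2 + 1/(-165/191908) = -2 - 191908/165 = -192238/165 ≈ -1165.1)
((75907 - 1*64477) + w)*(-491514 - 350259) = ((75907 - 1*64477) - 192238/165)*(-491514 - 350259) = ((75907 - 64477) - 192238/165)*(-841773) = (11430 - 192238/165)*(-841773) = (1693712/165)*(-841773) = -475240343792/55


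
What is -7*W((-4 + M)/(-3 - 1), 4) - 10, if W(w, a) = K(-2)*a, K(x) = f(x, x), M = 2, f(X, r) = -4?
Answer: 102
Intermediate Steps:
K(x) = -4
W(w, a) = -4*a
-7*W((-4 + M)/(-3 - 1), 4) - 10 = -(-28)*4 - 10 = -7*(-16) - 10 = 112 - 10 = 102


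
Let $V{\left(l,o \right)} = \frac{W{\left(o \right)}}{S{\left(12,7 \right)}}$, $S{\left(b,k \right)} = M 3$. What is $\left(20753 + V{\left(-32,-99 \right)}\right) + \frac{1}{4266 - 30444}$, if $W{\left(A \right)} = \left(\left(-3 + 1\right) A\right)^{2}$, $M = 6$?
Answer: $\frac{600287717}{26178} \approx 22931.0$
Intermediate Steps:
$S{\left(b,k \right)} = 18$ ($S{\left(b,k \right)} = 6 \cdot 3 = 18$)
$W{\left(A \right)} = 4 A^{2}$ ($W{\left(A \right)} = \left(- 2 A\right)^{2} = 4 A^{2}$)
$V{\left(l,o \right)} = \frac{2 o^{2}}{9}$ ($V{\left(l,o \right)} = \frac{4 o^{2}}{18} = 4 o^{2} \cdot \frac{1}{18} = \frac{2 o^{2}}{9}$)
$\left(20753 + V{\left(-32,-99 \right)}\right) + \frac{1}{4266 - 30444} = \left(20753 + \frac{2 \left(-99\right)^{2}}{9}\right) + \frac{1}{4266 - 30444} = \left(20753 + \frac{2}{9} \cdot 9801\right) + \frac{1}{-26178} = \left(20753 + 2178\right) - \frac{1}{26178} = 22931 - \frac{1}{26178} = \frac{600287717}{26178}$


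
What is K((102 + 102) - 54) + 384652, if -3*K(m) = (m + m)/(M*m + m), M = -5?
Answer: 2307913/6 ≈ 3.8465e+5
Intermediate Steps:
K(m) = ⅙ (K(m) = -(m + m)/(3*(-5*m + m)) = -2*m/(3*((-4*m))) = -2*m*(-1/(4*m))/3 = -⅓*(-½) = ⅙)
K((102 + 102) - 54) + 384652 = ⅙ + 384652 = 2307913/6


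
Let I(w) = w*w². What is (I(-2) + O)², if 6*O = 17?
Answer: 961/36 ≈ 26.694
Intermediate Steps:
O = 17/6 (O = (⅙)*17 = 17/6 ≈ 2.8333)
I(w) = w³
(I(-2) + O)² = ((-2)³ + 17/6)² = (-8 + 17/6)² = (-31/6)² = 961/36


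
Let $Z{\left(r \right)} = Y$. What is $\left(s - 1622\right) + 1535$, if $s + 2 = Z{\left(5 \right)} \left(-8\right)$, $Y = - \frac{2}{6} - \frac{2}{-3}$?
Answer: $- \frac{275}{3} \approx -91.667$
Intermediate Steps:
$Y = \frac{1}{3}$ ($Y = \left(-2\right) \frac{1}{6} - - \frac{2}{3} = - \frac{1}{3} + \frac{2}{3} = \frac{1}{3} \approx 0.33333$)
$Z{\left(r \right)} = \frac{1}{3}$
$s = - \frac{14}{3}$ ($s = -2 + \frac{1}{3} \left(-8\right) = -2 - \frac{8}{3} = - \frac{14}{3} \approx -4.6667$)
$\left(s - 1622\right) + 1535 = \left(- \frac{14}{3} - 1622\right) + 1535 = - \frac{4880}{3} + 1535 = - \frac{275}{3}$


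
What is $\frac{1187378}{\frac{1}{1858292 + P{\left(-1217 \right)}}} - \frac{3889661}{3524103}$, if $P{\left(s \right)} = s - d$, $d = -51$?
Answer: $\frac{7771036724416412023}{3524103} \approx 2.2051 \cdot 10^{12}$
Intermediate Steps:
$P{\left(s \right)} = 51 + s$ ($P{\left(s \right)} = s - -51 = s + 51 = 51 + s$)
$\frac{1187378}{\frac{1}{1858292 + P{\left(-1217 \right)}}} - \frac{3889661}{3524103} = \frac{1187378}{\frac{1}{1858292 + \left(51 - 1217\right)}} - \frac{3889661}{3524103} = \frac{1187378}{\frac{1}{1858292 - 1166}} - \frac{3889661}{3524103} = \frac{1187378}{\frac{1}{1857126}} - \frac{3889661}{3524103} = 1187378 \frac{1}{\frac{1}{1857126}} - \frac{3889661}{3524103} = 1187378 \cdot 1857126 - \frac{3889661}{3524103} = 2205110555628 - \frac{3889661}{3524103} = \frac{7771036724416412023}{3524103}$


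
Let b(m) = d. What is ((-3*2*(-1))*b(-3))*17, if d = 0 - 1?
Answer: -102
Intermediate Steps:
d = -1
b(m) = -1
((-3*2*(-1))*b(-3))*17 = ((-3*2*(-1))*(-1))*17 = (-6*(-1)*(-1))*17 = (6*(-1))*17 = -6*17 = -102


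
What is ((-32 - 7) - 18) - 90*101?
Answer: -9147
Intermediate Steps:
((-32 - 7) - 18) - 90*101 = (-39 - 18) - 9090 = -57 - 9090 = -9147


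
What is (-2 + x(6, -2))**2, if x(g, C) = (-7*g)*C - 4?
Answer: 6084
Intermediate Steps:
x(g, C) = -4 - 7*C*g (x(g, C) = -7*C*g - 4 = -4 - 7*C*g)
(-2 + x(6, -2))**2 = (-2 + (-4 - 7*(-2)*6))**2 = (-2 + (-4 + 84))**2 = (-2 + 80)**2 = 78**2 = 6084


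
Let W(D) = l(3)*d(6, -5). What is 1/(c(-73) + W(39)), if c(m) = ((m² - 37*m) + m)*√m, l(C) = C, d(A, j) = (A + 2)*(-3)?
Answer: -72/4621916161 - 7957*I*√73/4621916161 ≈ -1.5578e-8 - 1.4709e-5*I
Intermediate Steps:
d(A, j) = -6 - 3*A (d(A, j) = (2 + A)*(-3) = -6 - 3*A)
W(D) = -72 (W(D) = 3*(-6 - 3*6) = 3*(-6 - 18) = 3*(-24) = -72)
c(m) = √m*(m² - 36*m) (c(m) = (m² - 36*m)*√m = √m*(m² - 36*m))
1/(c(-73) + W(39)) = 1/((-73)^(3/2)*(-36 - 73) - 72) = 1/(-73*I*√73*(-109) - 72) = 1/(7957*I*√73 - 72) = 1/(-72 + 7957*I*√73)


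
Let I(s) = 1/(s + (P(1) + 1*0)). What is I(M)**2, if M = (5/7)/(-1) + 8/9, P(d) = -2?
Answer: 3969/13225 ≈ 0.30011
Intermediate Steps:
M = 11/63 (M = (5*(1/7))*(-1) + 8*(1/9) = (5/7)*(-1) + 8/9 = -5/7 + 8/9 = 11/63 ≈ 0.17460)
I(s) = 1/(-2 + s) (I(s) = 1/(s + (-2 + 1*0)) = 1/(s + (-2 + 0)) = 1/(s - 2) = 1/(-2 + s))
I(M)**2 = (1/(-2 + 11/63))**2 = (1/(-115/63))**2 = (-63/115)**2 = 3969/13225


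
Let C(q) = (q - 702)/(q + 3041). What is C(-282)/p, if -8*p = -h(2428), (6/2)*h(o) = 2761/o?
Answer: -57339648/7617599 ≈ -7.5273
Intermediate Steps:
h(o) = 2761/(3*o) (h(o) = (2761/o)/3 = 2761/(3*o))
C(q) = (-702 + q)/(3041 + q)
p = 2761/58272 (p = -(-1)*(2761/3)/2428/8 = -(-1)*(2761/3)*(1/2428)/8 = -(-1)*2761/(8*7284) = -1/8*(-2761/7284) = 2761/58272 ≈ 0.047381)
C(-282)/p = ((-702 - 282)/(3041 - 282))/(2761/58272) = (-984/2759)*(58272/2761) = ((1/2759)*(-984))*(58272/2761) = -984/2759*58272/2761 = -57339648/7617599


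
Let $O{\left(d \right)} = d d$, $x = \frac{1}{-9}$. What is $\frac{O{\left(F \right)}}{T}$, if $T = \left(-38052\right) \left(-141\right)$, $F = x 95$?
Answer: $\frac{9025}{434591892} \approx 2.0767 \cdot 10^{-5}$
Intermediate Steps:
$x = - \frac{1}{9} \approx -0.11111$
$F = - \frac{95}{9}$ ($F = \left(- \frac{1}{9}\right) 95 = - \frac{95}{9} \approx -10.556$)
$T = 5365332$
$O{\left(d \right)} = d^{2}$
$\frac{O{\left(F \right)}}{T} = \frac{\left(- \frac{95}{9}\right)^{2}}{5365332} = \frac{9025}{81} \cdot \frac{1}{5365332} = \frac{9025}{434591892}$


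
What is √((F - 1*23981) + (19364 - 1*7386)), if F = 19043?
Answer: 8*√110 ≈ 83.905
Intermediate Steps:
√((F - 1*23981) + (19364 - 1*7386)) = √((19043 - 1*23981) + (19364 - 1*7386)) = √((19043 - 23981) + (19364 - 7386)) = √(-4938 + 11978) = √7040 = 8*√110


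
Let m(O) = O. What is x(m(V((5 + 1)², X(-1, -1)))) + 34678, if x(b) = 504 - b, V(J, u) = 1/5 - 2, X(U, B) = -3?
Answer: 175919/5 ≈ 35184.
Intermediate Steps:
V(J, u) = -9/5 (V(J, u) = ⅕ - 2 = -9/5)
x(m(V((5 + 1)², X(-1, -1)))) + 34678 = (504 - 1*(-9/5)) + 34678 = (504 + 9/5) + 34678 = 2529/5 + 34678 = 175919/5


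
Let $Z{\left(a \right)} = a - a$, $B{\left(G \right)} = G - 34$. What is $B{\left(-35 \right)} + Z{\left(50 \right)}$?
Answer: $-69$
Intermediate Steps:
$B{\left(G \right)} = -34 + G$
$Z{\left(a \right)} = 0$
$B{\left(-35 \right)} + Z{\left(50 \right)} = \left(-34 - 35\right) + 0 = -69 + 0 = -69$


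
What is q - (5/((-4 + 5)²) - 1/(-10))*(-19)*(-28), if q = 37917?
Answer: 176019/5 ≈ 35204.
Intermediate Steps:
q - (5/((-4 + 5)²) - 1/(-10))*(-19)*(-28) = 37917 - (5/((-4 + 5)²) - 1/(-10))*(-19)*(-28) = 37917 - (5/(1²) - 1*(-⅒))*(-19)*(-28) = 37917 - (5/1 + ⅒)*(-19)*(-28) = 37917 - (5*1 + ⅒)*(-19)*(-28) = 37917 - (5 + ⅒)*(-19)*(-28) = 37917 - (51/10)*(-19)*(-28) = 37917 - (-969)*(-28)/10 = 37917 - 1*13566/5 = 37917 - 13566/5 = 176019/5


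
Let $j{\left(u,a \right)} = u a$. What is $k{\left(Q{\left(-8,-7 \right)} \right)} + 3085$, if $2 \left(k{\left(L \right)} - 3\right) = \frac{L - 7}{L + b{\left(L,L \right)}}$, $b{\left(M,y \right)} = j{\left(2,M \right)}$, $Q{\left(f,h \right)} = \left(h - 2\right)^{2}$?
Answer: $\frac{750421}{243} \approx 3088.2$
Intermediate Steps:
$Q{\left(f,h \right)} = \left(-2 + h\right)^{2}$
$j{\left(u,a \right)} = a u$
$b{\left(M,y \right)} = 2 M$ ($b{\left(M,y \right)} = M 2 = 2 M$)
$k{\left(L \right)} = 3 + \frac{-7 + L}{6 L}$ ($k{\left(L \right)} = 3 + \frac{\left(L - 7\right) \frac{1}{L + 2 L}}{2} = 3 + \frac{\left(-7 + L\right) \frac{1}{3 L}}{2} = 3 + \frac{\frac{1}{3} \frac{1}{L} \left(-7 + L\right)}{2} = 3 + \frac{-7 + L}{6 L}$)
$k{\left(Q{\left(-8,-7 \right)} \right)} + 3085 = \frac{-7 + 19 \left(-2 - 7\right)^{2}}{6 \left(-2 - 7\right)^{2}} + 3085 = \frac{-7 + 19 \left(-9\right)^{2}}{6 \left(-9\right)^{2}} + 3085 = \frac{-7 + 19 \cdot 81}{6 \cdot 81} + 3085 = \frac{1}{6} \cdot \frac{1}{81} \left(-7 + 1539\right) + 3085 = \frac{1}{6} \cdot \frac{1}{81} \cdot 1532 + 3085 = \frac{766}{243} + 3085 = \frac{750421}{243}$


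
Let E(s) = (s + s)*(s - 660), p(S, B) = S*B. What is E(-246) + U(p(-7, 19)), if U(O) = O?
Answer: 445619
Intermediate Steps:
p(S, B) = B*S
E(s) = 2*s*(-660 + s) (E(s) = (2*s)*(-660 + s) = 2*s*(-660 + s))
E(-246) + U(p(-7, 19)) = 2*(-246)*(-660 - 246) + 19*(-7) = 2*(-246)*(-906) - 133 = 445752 - 133 = 445619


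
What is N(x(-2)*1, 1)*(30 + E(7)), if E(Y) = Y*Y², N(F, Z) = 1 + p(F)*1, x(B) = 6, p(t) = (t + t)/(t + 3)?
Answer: 2611/3 ≈ 870.33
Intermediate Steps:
p(t) = 2*t/(3 + t) (p(t) = (2*t)/(3 + t) = 2*t/(3 + t))
N(F, Z) = 1 + 2*F/(3 + F) (N(F, Z) = 1 + (2*F/(3 + F))*1 = 1 + 2*F/(3 + F))
E(Y) = Y³
N(x(-2)*1, 1)*(30 + E(7)) = (3*(1 + 6*1)/(3 + 6*1))*(30 + 7³) = (3*(1 + 6)/(3 + 6))*(30 + 343) = (3*7/9)*373 = (3*(⅑)*7)*373 = (7/3)*373 = 2611/3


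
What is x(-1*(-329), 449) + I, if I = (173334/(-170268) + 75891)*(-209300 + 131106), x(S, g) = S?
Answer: -12028503650856/2027 ≈ -5.9341e+9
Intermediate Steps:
I = -12028504317739/2027 (I = (173334*(-1/170268) + 75891)*(-78194) = (-4127/4054 + 75891)*(-78194) = (307657987/4054)*(-78194) = -12028504317739/2027 ≈ -5.9341e+9)
x(-1*(-329), 449) + I = -1*(-329) - 12028504317739/2027 = 329 - 12028504317739/2027 = -12028503650856/2027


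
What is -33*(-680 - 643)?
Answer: 43659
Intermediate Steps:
-33*(-680 - 643) = -33*(-1323) = 43659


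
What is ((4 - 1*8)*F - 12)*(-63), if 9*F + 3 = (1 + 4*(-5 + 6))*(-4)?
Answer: 112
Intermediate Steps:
F = -23/9 (F = -⅓ + ((1 + 4*(-5 + 6))*(-4))/9 = -⅓ + ((1 + 4*1)*(-4))/9 = -⅓ + ((1 + 4)*(-4))/9 = -⅓ + (5*(-4))/9 = -⅓ + (⅑)*(-20) = -⅓ - 20/9 = -23/9 ≈ -2.5556)
((4 - 1*8)*F - 12)*(-63) = ((4 - 1*8)*(-23/9) - 12)*(-63) = ((4 - 8)*(-23/9) - 12)*(-63) = (-4*(-23/9) - 12)*(-63) = (92/9 - 12)*(-63) = -16/9*(-63) = 112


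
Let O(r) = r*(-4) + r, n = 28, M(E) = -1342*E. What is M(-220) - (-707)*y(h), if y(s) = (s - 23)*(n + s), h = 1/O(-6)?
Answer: -51797695/324 ≈ -1.5987e+5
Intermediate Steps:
O(r) = -3*r (O(r) = -4*r + r = -3*r)
h = 1/18 (h = 1/(-3*(-6)) = 1/18 ≈ 0.055556)
y(s) = (-23 + s)*(28 + s) (y(s) = (s - 23)*(28 + s) = (-23 + s)*(28 + s))
M(-220) - (-707)*y(h) = -1342*(-220) - (-707)*(-644 + (1/18)² + 5*(1/18)) = 295240 - (-707)*(-644 + 1/324 + 5/18) = 295240 - (-707)*(-208565)/324 = 295240 - 1*147455455/324 = 295240 - 147455455/324 = -51797695/324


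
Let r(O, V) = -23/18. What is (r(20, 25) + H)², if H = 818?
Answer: 216119401/324 ≈ 6.6704e+5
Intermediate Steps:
r(O, V) = -23/18 (r(O, V) = -23*1/18 = -23/18)
(r(20, 25) + H)² = (-23/18 + 818)² = (14701/18)² = 216119401/324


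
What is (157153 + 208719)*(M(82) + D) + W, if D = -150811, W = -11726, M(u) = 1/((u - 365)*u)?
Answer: -640224926233490/11603 ≈ -5.5178e+10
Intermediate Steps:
M(u) = 1/(u*(-365 + u)) (M(u) = 1/((-365 + u)*u) = 1/(u*(-365 + u)))
(157153 + 208719)*(M(82) + D) + W = (157153 + 208719)*(1/(82*(-365 + 82)) - 150811) - 11726 = 365872*((1/82)/(-283) - 150811) - 11726 = 365872*((1/82)*(-1/283) - 150811) - 11726 = 365872*(-1/23206 - 150811) - 11726 = 365872*(-3499720067/23206) - 11726 = -640224790176712/11603 - 11726 = -640224926233490/11603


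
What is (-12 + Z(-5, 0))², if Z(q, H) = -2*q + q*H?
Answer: 4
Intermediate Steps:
Z(q, H) = -2*q + H*q
(-12 + Z(-5, 0))² = (-12 - 5*(-2 + 0))² = (-12 - 5*(-2))² = (-12 + 10)² = (-2)² = 4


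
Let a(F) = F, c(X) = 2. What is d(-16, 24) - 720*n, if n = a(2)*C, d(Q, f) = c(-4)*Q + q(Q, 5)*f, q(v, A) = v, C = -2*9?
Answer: 25504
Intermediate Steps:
C = -18
d(Q, f) = 2*Q + Q*f
n = -36 (n = 2*(-18) = -36)
d(-16, 24) - 720*n = -16*(2 + 24) - 720*(-36) = -16*26 + 25920 = -416 + 25920 = 25504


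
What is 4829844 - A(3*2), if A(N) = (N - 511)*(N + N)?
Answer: 4835904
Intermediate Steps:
A(N) = 2*N*(-511 + N) (A(N) = (-511 + N)*(2*N) = 2*N*(-511 + N))
4829844 - A(3*2) = 4829844 - 2*3*2*(-511 + 3*2) = 4829844 - 2*6*(-511 + 6) = 4829844 - 2*6*(-505) = 4829844 - 1*(-6060) = 4829844 + 6060 = 4835904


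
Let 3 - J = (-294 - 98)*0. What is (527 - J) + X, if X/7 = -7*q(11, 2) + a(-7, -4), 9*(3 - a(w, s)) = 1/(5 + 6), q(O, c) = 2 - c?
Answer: 53948/99 ≈ 544.93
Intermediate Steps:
J = 3 (J = 3 - (-294 - 98)*0 = 3 - (-392)*0 = 3 - 1*0 = 3 + 0 = 3)
a(w, s) = 296/99 (a(w, s) = 3 - 1/(9*(5 + 6)) = 3 - ⅑/11 = 3 - ⅑*1/11 = 3 - 1/99 = 296/99)
X = 2072/99 (X = 7*(-7*(2 - 1*2) + 296/99) = 7*(-7*(2 - 2) + 296/99) = 7*(-7*0 + 296/99) = 7*(0 + 296/99) = 7*(296/99) = 2072/99 ≈ 20.929)
(527 - J) + X = (527 - 1*3) + 2072/99 = (527 - 3) + 2072/99 = 524 + 2072/99 = 53948/99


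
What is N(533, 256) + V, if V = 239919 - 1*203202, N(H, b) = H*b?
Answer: 173165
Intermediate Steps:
V = 36717 (V = 239919 - 203202 = 36717)
N(533, 256) + V = 533*256 + 36717 = 136448 + 36717 = 173165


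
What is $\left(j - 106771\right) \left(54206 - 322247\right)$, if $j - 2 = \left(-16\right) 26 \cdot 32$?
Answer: $32186631321$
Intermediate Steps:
$j = -13310$ ($j = 2 + \left(-16\right) 26 \cdot 32 = 2 - 13312 = -13310$)
$\left(j - 106771\right) \left(54206 - 322247\right) = \left(-13310 - 106771\right) \left(54206 - 322247\right) = \left(-120081\right) \left(-268041\right) = 32186631321$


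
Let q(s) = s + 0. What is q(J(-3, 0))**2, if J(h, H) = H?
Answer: 0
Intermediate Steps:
q(s) = s
q(J(-3, 0))**2 = 0**2 = 0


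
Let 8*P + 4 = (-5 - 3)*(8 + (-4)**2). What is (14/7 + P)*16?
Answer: -360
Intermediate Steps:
P = -49/2 (P = -1/2 + ((-5 - 3)*(8 + (-4)**2))/8 = -1/2 + (-8*(8 + 16))/8 = -1/2 + (-8*24)/8 = -1/2 + (1/8)*(-192) = -1/2 - 24 = -49/2 ≈ -24.500)
(14/7 + P)*16 = (14/7 - 49/2)*16 = (14*(1/7) - 49/2)*16 = (2 - 49/2)*16 = -45/2*16 = -360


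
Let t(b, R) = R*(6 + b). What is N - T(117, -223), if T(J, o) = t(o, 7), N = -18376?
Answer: -16857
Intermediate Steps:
T(J, o) = 42 + 7*o (T(J, o) = 7*(6 + o) = 42 + 7*o)
N - T(117, -223) = -18376 - (42 + 7*(-223)) = -18376 - (42 - 1561) = -18376 - 1*(-1519) = -18376 + 1519 = -16857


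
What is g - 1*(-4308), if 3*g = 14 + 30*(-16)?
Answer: 12458/3 ≈ 4152.7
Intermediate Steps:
g = -466/3 (g = (14 + 30*(-16))/3 = (14 - 480)/3 = (⅓)*(-466) = -466/3 ≈ -155.33)
g - 1*(-4308) = -466/3 - 1*(-4308) = -466/3 + 4308 = 12458/3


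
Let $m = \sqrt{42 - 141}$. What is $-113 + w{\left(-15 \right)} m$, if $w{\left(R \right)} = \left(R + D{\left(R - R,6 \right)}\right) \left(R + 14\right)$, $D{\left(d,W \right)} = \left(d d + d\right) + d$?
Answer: $-113 + 45 i \sqrt{11} \approx -113.0 + 149.25 i$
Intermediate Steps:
$D{\left(d,W \right)} = d^{2} + 2 d$ ($D{\left(d,W \right)} = \left(d^{2} + d\right) + d = \left(d + d^{2}\right) + d = d^{2} + 2 d$)
$w{\left(R \right)} = R \left(14 + R\right)$ ($w{\left(R \right)} = \left(R + \left(R - R\right) \left(2 + \left(R - R\right)\right)\right) \left(R + 14\right) = \left(R + 0 \left(2 + 0\right)\right) \left(14 + R\right) = \left(R + 0 \cdot 2\right) \left(14 + R\right) = \left(R + 0\right) \left(14 + R\right) = R \left(14 + R\right)$)
$m = 3 i \sqrt{11}$ ($m = \sqrt{-99} = 3 i \sqrt{11} \approx 9.9499 i$)
$-113 + w{\left(-15 \right)} m = -113 + - 15 \left(14 - 15\right) 3 i \sqrt{11} = -113 + \left(-15\right) \left(-1\right) 3 i \sqrt{11} = -113 + 15 \cdot 3 i \sqrt{11} = -113 + 45 i \sqrt{11}$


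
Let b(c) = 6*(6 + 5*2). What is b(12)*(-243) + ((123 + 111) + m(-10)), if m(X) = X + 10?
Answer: -23094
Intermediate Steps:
m(X) = 10 + X
b(c) = 96 (b(c) = 6*(6 + 10) = 6*16 = 96)
b(12)*(-243) + ((123 + 111) + m(-10)) = 96*(-243) + ((123 + 111) + (10 - 10)) = -23328 + (234 + 0) = -23328 + 234 = -23094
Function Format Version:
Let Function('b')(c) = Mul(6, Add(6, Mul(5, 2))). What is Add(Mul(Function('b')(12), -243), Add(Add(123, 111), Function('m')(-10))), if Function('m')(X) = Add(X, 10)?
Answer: -23094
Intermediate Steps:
Function('m')(X) = Add(10, X)
Function('b')(c) = 96 (Function('b')(c) = Mul(6, Add(6, 10)) = Mul(6, 16) = 96)
Add(Mul(Function('b')(12), -243), Add(Add(123, 111), Function('m')(-10))) = Add(Mul(96, -243), Add(Add(123, 111), Add(10, -10))) = Add(-23328, Add(234, 0)) = Add(-23328, 234) = -23094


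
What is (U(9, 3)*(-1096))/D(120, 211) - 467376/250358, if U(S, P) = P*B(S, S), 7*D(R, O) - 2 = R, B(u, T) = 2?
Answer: -2895374832/7635919 ≈ -379.18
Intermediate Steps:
D(R, O) = 2/7 + R/7
U(S, P) = 2*P (U(S, P) = P*2 = 2*P)
(U(9, 3)*(-1096))/D(120, 211) - 467376/250358 = ((2*3)*(-1096))/(2/7 + (1/7)*120) - 467376/250358 = (6*(-1096))/(2/7 + 120/7) - 467376*1/250358 = -6576/122/7 - 233688/125179 = -6576*7/122 - 233688/125179 = -23016/61 - 233688/125179 = -2895374832/7635919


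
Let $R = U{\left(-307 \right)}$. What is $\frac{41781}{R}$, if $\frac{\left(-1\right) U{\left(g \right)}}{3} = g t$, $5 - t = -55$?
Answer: $\frac{13927}{18420} \approx 0.75608$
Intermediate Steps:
$t = 60$ ($t = 5 - -55 = 5 + 55 = 60$)
$U{\left(g \right)} = - 180 g$ ($U{\left(g \right)} = - 3 g 60 = - 3 \cdot 60 g = - 180 g$)
$R = 55260$ ($R = \left(-180\right) \left(-307\right) = 55260$)
$\frac{41781}{R} = \frac{41781}{55260} = 41781 \cdot \frac{1}{55260} = \frac{13927}{18420}$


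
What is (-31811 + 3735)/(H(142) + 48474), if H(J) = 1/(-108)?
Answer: -3032208/5235191 ≈ -0.57920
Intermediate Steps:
H(J) = -1/108
(-31811 + 3735)/(H(142) + 48474) = (-31811 + 3735)/(-1/108 + 48474) = -28076/5235191/108 = -28076*108/5235191 = -3032208/5235191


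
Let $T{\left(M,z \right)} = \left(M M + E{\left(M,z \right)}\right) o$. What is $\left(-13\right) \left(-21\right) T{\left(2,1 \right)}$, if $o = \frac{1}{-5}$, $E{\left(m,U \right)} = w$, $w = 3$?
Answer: $- \frac{1911}{5} \approx -382.2$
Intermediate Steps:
$E{\left(m,U \right)} = 3$
$o = - \frac{1}{5} \approx -0.2$
$T{\left(M,z \right)} = - \frac{3}{5} - \frac{M^{2}}{5}$ ($T{\left(M,z \right)} = \left(M M + 3\right) \left(- \frac{1}{5}\right) = \left(M^{2} + 3\right) \left(- \frac{1}{5}\right) = \left(3 + M^{2}\right) \left(- \frac{1}{5}\right) = - \frac{3}{5} - \frac{M^{2}}{5}$)
$\left(-13\right) \left(-21\right) T{\left(2,1 \right)} = \left(-13\right) \left(-21\right) \left(- \frac{3}{5} - \frac{2^{2}}{5}\right) = 273 \left(- \frac{3}{5} - \frac{4}{5}\right) = 273 \left(- \frac{7}{5}\right) = - \frac{1911}{5}$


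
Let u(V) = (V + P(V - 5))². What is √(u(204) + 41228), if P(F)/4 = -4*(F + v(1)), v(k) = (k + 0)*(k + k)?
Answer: 2*√2278343 ≈ 3018.8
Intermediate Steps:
v(k) = 2*k² (v(k) = k*(2*k) = 2*k²)
P(F) = -32 - 16*F (P(F) = 4*(-4*(F + 2*1²)) = 4*(-4*(F + 2*1)) = 4*(-4*(F + 2)) = 4*(-4*(2 + F)) = 4*(-8 - 4*F) = -32 - 16*F)
u(V) = (48 - 15*V)² (u(V) = (V + (-32 - 16*(V - 5)))² = (V + (-32 - 16*(-5 + V)))² = (V + (-32 + (80 - 16*V)))² = (V + (48 - 16*V))² = (48 - 15*V)²)
√(u(204) + 41228) = √(9*(-16 + 5*204)² + 41228) = √(9*(-16 + 1020)² + 41228) = √(9*1004² + 41228) = √(9*1008016 + 41228) = √(9072144 + 41228) = √9113372 = 2*√2278343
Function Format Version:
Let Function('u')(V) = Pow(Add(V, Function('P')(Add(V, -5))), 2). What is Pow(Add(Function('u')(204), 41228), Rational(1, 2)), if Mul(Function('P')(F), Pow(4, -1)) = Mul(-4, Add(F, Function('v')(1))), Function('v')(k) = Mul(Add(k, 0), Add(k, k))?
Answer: Mul(2, Pow(2278343, Rational(1, 2))) ≈ 3018.8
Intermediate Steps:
Function('v')(k) = Mul(2, Pow(k, 2)) (Function('v')(k) = Mul(k, Mul(2, k)) = Mul(2, Pow(k, 2)))
Function('P')(F) = Add(-32, Mul(-16, F)) (Function('P')(F) = Mul(4, Mul(-4, Add(F, Mul(2, Pow(1, 2))))) = Mul(4, Mul(-4, Add(F, Mul(2, 1)))) = Mul(4, Mul(-4, Add(F, 2))) = Mul(4, Mul(-4, Add(2, F))) = Mul(4, Add(-8, Mul(-4, F))) = Add(-32, Mul(-16, F)))
Function('u')(V) = Pow(Add(48, Mul(-15, V)), 2) (Function('u')(V) = Pow(Add(V, Add(-32, Mul(-16, Add(V, -5)))), 2) = Pow(Add(V, Add(-32, Mul(-16, Add(-5, V)))), 2) = Pow(Add(V, Add(-32, Add(80, Mul(-16, V)))), 2) = Pow(Add(V, Add(48, Mul(-16, V))), 2) = Pow(Add(48, Mul(-15, V)), 2))
Pow(Add(Function('u')(204), 41228), Rational(1, 2)) = Pow(Add(Mul(9, Pow(Add(-16, Mul(5, 204)), 2)), 41228), Rational(1, 2)) = Pow(Add(Mul(9, Pow(Add(-16, 1020), 2)), 41228), Rational(1, 2)) = Pow(Add(Mul(9, Pow(1004, 2)), 41228), Rational(1, 2)) = Pow(Add(Mul(9, 1008016), 41228), Rational(1, 2)) = Pow(Add(9072144, 41228), Rational(1, 2)) = Pow(9113372, Rational(1, 2)) = Mul(2, Pow(2278343, Rational(1, 2)))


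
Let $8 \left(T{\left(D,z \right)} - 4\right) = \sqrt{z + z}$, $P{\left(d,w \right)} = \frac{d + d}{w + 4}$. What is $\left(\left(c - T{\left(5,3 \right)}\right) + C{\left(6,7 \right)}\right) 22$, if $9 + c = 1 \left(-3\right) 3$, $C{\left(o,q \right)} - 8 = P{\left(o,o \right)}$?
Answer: $- \frac{1408}{5} - \frac{11 \sqrt{6}}{4} \approx -288.34$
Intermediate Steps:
$P{\left(d,w \right)} = \frac{2 d}{4 + w}$
$C{\left(o,q \right)} = 8 + \frac{2 o}{4 + o}$
$c = -18$ ($c = -9 + 1 \left(-3\right) 3 = -9 - 9 = -18$)
$T{\left(D,z \right)} = 4 + \frac{\sqrt{2} \sqrt{z}}{8}$ ($T{\left(D,z \right)} = 4 + \frac{\sqrt{z + z}}{8} = 4 + \frac{\sqrt{2 z}}{8} = 4 + \frac{\sqrt{2} \sqrt{z}}{8}$)
$\left(\left(c - T{\left(5,3 \right)}\right) + C{\left(6,7 \right)}\right) 22 = \left(\left(-18 - \left(4 + \frac{\sqrt{2} \sqrt{3}}{8}\right)\right) + \frac{2 \left(16 + 5 \cdot 6\right)}{4 + 6}\right) 22 = \left(\left(-18 - \left(4 + \frac{\sqrt{6}}{8}\right)\right) + \frac{2 \left(16 + 30\right)}{10}\right) 22 = \left(\left(-18 - \left(4 + \frac{\sqrt{6}}{8}\right)\right) + 2 \cdot \frac{1}{10} \cdot 46\right) 22 = \left(\left(-22 - \frac{\sqrt{6}}{8}\right) + \frac{46}{5}\right) 22 = \left(- \frac{64}{5} - \frac{\sqrt{6}}{8}\right) 22 = - \frac{1408}{5} - \frac{11 \sqrt{6}}{4}$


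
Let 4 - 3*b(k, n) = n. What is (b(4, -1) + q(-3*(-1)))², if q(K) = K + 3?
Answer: 529/9 ≈ 58.778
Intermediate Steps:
b(k, n) = 4/3 - n/3
q(K) = 3 + K
(b(4, -1) + q(-3*(-1)))² = ((4/3 - ⅓*(-1)) + (3 - 3*(-1)))² = ((4/3 + ⅓) + (3 + 3))² = (5/3 + 6)² = (23/3)² = 529/9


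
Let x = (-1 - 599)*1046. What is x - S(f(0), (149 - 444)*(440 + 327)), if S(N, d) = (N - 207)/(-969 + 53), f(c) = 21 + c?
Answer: -287440893/458 ≈ -6.2760e+5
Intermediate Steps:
x = -627600 (x = -600*1046 = -627600)
S(N, d) = 207/916 - N/916 (S(N, d) = (-207 + N)/(-916) = (-207 + N)*(-1/916) = 207/916 - N/916)
x - S(f(0), (149 - 444)*(440 + 327)) = -627600 - (207/916 - (21 + 0)/916) = -627600 - (207/916 - 1/916*21) = -627600 - (207/916 - 21/916) = -627600 - 1*93/458 = -627600 - 93/458 = -287440893/458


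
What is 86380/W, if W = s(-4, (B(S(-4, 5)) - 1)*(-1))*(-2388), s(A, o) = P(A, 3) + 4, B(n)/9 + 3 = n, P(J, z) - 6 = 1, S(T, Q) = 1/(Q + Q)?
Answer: -21595/6567 ≈ -3.2884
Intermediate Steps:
S(T, Q) = 1/(2*Q)
P(J, z) = 7 (P(J, z) = 6 + 1 = 7)
B(n) = -27 + 9*n
s(A, o) = 11 (s(A, o) = 7 + 4 = 11)
W = -26268 (W = 11*(-2388) = -26268)
86380/W = 86380/(-26268) = 86380*(-1/26268) = -21595/6567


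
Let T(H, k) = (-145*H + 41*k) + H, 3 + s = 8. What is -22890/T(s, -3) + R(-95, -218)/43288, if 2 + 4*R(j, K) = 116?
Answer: 660590897/24327856 ≈ 27.154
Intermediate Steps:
s = 5 (s = -3 + 8 = 5)
R(j, K) = 57/2 (R(j, K) = -1/2 + (1/4)*116 = -1/2 + 29 = 57/2)
T(H, k) = -144*H + 41*k
-22890/T(s, -3) + R(-95, -218)/43288 = -22890/(-144*5 + 41*(-3)) + (57/2)/43288 = -22890/(-720 - 123) + (57/2)*(1/43288) = -22890/(-843) + 57/86576 = -22890*(-1/843) + 57/86576 = 7630/281 + 57/86576 = 660590897/24327856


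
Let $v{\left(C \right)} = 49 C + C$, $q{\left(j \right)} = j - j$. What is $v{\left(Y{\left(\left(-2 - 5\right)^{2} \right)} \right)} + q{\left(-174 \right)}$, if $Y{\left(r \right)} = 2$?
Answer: $100$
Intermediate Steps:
$q{\left(j \right)} = 0$
$v{\left(C \right)} = 50 C$
$v{\left(Y{\left(\left(-2 - 5\right)^{2} \right)} \right)} + q{\left(-174 \right)} = 50 \cdot 2 + 0 = 100 + 0 = 100$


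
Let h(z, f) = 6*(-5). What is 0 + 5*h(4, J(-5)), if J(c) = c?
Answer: -150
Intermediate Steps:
h(z, f) = -30
0 + 5*h(4, J(-5)) = 0 + 5*(-30) = 0 - 150 = -150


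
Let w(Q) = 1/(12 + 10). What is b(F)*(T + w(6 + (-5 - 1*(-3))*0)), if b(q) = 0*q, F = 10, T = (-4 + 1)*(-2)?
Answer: 0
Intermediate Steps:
w(Q) = 1/22
T = 6 (T = -3*(-2) = 6)
b(q) = 0
b(F)*(T + w(6 + (-5 - 1*(-3))*0)) = 0*(6 + 1/22) = 0*(133/22) = 0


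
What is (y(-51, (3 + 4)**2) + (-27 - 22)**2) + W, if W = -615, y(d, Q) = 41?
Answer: 1827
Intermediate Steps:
(y(-51, (3 + 4)**2) + (-27 - 22)**2) + W = (41 + (-27 - 22)**2) - 615 = (41 + (-49)**2) - 615 = (41 + 2401) - 615 = 2442 - 615 = 1827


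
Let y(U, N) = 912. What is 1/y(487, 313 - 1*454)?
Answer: 1/912 ≈ 0.0010965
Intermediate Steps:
1/y(487, 313 - 1*454) = 1/912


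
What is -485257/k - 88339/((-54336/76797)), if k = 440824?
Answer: 124608277909435/998025536 ≈ 1.2485e+5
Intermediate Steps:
-485257/k - 88339/((-54336/76797)) = -485257/440824 - 88339/((-54336/76797)) = -485257*1/440824 - 88339/((-54336*1/76797)) = -485257/440824 - 88339/(-18112/25599) = -485257/440824 - 88339*(-25599/18112) = -485257/440824 + 2261390061/18112 = 124608277909435/998025536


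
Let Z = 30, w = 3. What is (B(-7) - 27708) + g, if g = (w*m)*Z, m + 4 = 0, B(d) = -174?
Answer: -28242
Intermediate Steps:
m = -4 (m = -4 + 0 = -4)
g = -360 (g = (3*(-4))*30 = -12*30 = -360)
(B(-7) - 27708) + g = (-174 - 27708) - 360 = -27882 - 360 = -28242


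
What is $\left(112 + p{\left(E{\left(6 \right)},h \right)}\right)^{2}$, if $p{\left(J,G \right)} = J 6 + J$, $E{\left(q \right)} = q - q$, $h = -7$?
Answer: $12544$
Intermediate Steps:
$E{\left(q \right)} = 0$
$p{\left(J,G \right)} = 7 J$ ($p{\left(J,G \right)} = 6 J + J = 7 J$)
$\left(112 + p{\left(E{\left(6 \right)},h \right)}\right)^{2} = \left(112 + 7 \cdot 0\right)^{2} = \left(112 + 0\right)^{2} = 112^{2} = 12544$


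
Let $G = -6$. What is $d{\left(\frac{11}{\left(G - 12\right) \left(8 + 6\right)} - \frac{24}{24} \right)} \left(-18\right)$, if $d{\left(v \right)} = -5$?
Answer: $90$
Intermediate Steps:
$d{\left(\frac{11}{\left(G - 12\right) \left(8 + 6\right)} - \frac{24}{24} \right)} \left(-18\right) = \left(-5\right) \left(-18\right) = 90$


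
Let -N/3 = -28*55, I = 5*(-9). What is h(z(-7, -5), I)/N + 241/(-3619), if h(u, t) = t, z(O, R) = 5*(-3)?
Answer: -1105/14476 ≈ -0.076333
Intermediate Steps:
z(O, R) = -15
I = -45
N = 4620 (N = -(-84)*55 = -3*(-1540) = 4620)
h(z(-7, -5), I)/N + 241/(-3619) = -45/4620 + 241/(-3619) = -45*1/4620 + 241*(-1/3619) = -3/308 - 241/3619 = -1105/14476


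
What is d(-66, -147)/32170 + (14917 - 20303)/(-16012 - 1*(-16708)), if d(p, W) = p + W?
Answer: -43353967/5597580 ≈ -7.7451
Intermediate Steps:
d(p, W) = W + p
d(-66, -147)/32170 + (14917 - 20303)/(-16012 - 1*(-16708)) = (-147 - 66)/32170 + (14917 - 20303)/(-16012 - 1*(-16708)) = -213*1/32170 - 5386/(-16012 + 16708) = -213/32170 - 5386/696 = -213/32170 - 5386*1/696 = -213/32170 - 2693/348 = -43353967/5597580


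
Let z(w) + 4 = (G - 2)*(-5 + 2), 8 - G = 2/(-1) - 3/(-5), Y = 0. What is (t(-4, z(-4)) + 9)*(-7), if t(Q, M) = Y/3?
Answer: -63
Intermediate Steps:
G = 47/5 (G = 8 - (2/(-1) - 3/(-5)) = 8 - (2*(-1) - 3*(-⅕)) = 8 - (-2 + ⅗) = 8 - 1*(-7/5) = 8 + 7/5 = 47/5 ≈ 9.4000)
z(w) = -131/5 (z(w) = -4 + (47/5 - 2)*(-5 + 2) = -4 + (37/5)*(-3) = -4 - 111/5 = -131/5)
t(Q, M) = 0 (t(Q, M) = 0/3 = 0*(⅓) = 0)
(t(-4, z(-4)) + 9)*(-7) = (0 + 9)*(-7) = 9*(-7) = -63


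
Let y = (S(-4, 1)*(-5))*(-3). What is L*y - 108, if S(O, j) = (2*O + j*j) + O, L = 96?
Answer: -15948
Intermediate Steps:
S(O, j) = j² + 3*O (S(O, j) = (2*O + j²) + O = (j² + 2*O) + O = j² + 3*O)
y = -165 (y = ((1² + 3*(-4))*(-5))*(-3) = ((1 - 12)*(-5))*(-3) = -11*(-5)*(-3) = 55*(-3) = -165)
L*y - 108 = 96*(-165) - 108 = -15840 - 108 = -15948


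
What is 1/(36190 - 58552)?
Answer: -1/22362 ≈ -4.4719e-5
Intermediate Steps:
1/(36190 - 58552) = 1/(-22362) = -1/22362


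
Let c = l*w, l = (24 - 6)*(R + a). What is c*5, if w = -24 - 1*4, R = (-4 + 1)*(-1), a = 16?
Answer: -47880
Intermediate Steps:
R = 3 (R = -3*(-1) = 3)
w = -28 (w = -24 - 4 = -28)
l = 342 (l = (24 - 6)*(3 + 16) = 18*19 = 342)
c = -9576 (c = 342*(-28) = -9576)
c*5 = -9576*5 = -47880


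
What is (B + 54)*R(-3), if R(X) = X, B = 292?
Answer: -1038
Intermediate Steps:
(B + 54)*R(-3) = (292 + 54)*(-3) = 346*(-3) = -1038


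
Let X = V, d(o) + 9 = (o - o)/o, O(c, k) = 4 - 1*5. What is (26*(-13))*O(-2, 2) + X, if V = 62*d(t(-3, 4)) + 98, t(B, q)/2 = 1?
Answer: -122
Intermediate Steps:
t(B, q) = 2 (t(B, q) = 2*1 = 2)
O(c, k) = -1 (O(c, k) = 4 - 5 = -1)
d(o) = -9 (d(o) = -9 + (o - o)/o = -9 + 0/o = -9 + 0 = -9)
V = -460 (V = 62*(-9) + 98 = -558 + 98 = -460)
X = -460
(26*(-13))*O(-2, 2) + X = (26*(-13))*(-1) - 460 = -338*(-1) - 460 = 338 - 460 = -122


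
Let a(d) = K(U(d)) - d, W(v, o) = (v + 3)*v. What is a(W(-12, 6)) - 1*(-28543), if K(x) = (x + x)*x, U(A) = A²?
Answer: 272126227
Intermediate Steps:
K(x) = 2*x² (K(x) = (2*x)*x = 2*x²)
W(v, o) = v*(3 + v) (W(v, o) = (3 + v)*v = v*(3 + v))
a(d) = -d + 2*d⁴ (a(d) = 2*(d²)² - d = 2*d⁴ - d = -d + 2*d⁴)
a(W(-12, 6)) - 1*(-28543) = (-(-12)*(3 - 12) + 2*(-12*(3 - 12))⁴) - 1*(-28543) = (-(-12)*(-9) + 2*(-12*(-9))⁴) + 28543 = (-1*108 + 2*108⁴) + 28543 = (-108 + 2*136048896) + 28543 = (-108 + 272097792) + 28543 = 272097684 + 28543 = 272126227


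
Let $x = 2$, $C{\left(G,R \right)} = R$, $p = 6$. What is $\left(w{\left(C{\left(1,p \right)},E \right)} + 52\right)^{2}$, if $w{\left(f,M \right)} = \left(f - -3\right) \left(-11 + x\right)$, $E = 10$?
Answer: $841$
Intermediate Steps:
$w{\left(f,M \right)} = -27 - 9 f$ ($w{\left(f,M \right)} = \left(f - -3\right) \left(-11 + 2\right) = \left(f + 3\right) \left(-9\right) = \left(3 + f\right) \left(-9\right) = -27 - 9 f$)
$\left(w{\left(C{\left(1,p \right)},E \right)} + 52\right)^{2} = \left(\left(-27 - 54\right) + 52\right)^{2} = \left(-81 + 52\right)^{2} = \left(-29\right)^{2} = 841$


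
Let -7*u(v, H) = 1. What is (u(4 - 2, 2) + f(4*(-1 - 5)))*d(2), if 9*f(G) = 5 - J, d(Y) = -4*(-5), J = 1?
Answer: 380/63 ≈ 6.0317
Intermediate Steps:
d(Y) = 20
u(v, H) = -1/7 (u(v, H) = -1/7*1 = -1/7)
f(G) = 4/9 (f(G) = (5 - 1*1)/9 = (5 - 1)/9 = (1/9)*4 = 4/9)
(u(4 - 2, 2) + f(4*(-1 - 5)))*d(2) = (-1/7 + 4/9)*20 = (19/63)*20 = 380/63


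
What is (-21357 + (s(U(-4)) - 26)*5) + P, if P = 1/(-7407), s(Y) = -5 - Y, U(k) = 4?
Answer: -159487525/7407 ≈ -21532.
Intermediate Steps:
P = -1/7407 ≈ -0.00013501
(-21357 + (s(U(-4)) - 26)*5) + P = (-21357 + ((-5 - 1*4) - 26)*5) - 1/7407 = (-21357 + ((-5 - 4) - 26)*5) - 1/7407 = (-21357 + (-9 - 26)*5) - 1/7407 = (-21357 - 35*5) - 1/7407 = (-21357 - 175) - 1/7407 = -21532 - 1/7407 = -159487525/7407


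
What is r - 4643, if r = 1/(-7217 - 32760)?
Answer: -185613212/39977 ≈ -4643.0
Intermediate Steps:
r = -1/39977 (r = 1/(-39977) = -1/39977 ≈ -2.5014e-5)
r - 4643 = -1/39977 - 4643 = -185613212/39977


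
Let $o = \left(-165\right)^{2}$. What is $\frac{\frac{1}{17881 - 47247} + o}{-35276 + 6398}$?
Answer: $- \frac{799489349}{848031348} \approx -0.94276$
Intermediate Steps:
$o = 27225$
$\frac{\frac{1}{17881 - 47247} + o}{-35276 + 6398} = \frac{\frac{1}{17881 - 47247} + 27225}{-35276 + 6398} = \frac{\frac{1}{-29366} + 27225}{-28878} = \left(- \frac{1}{29366} + 27225\right) \left(- \frac{1}{28878}\right) = \frac{799489349}{29366} \left(- \frac{1}{28878}\right) = - \frac{799489349}{848031348}$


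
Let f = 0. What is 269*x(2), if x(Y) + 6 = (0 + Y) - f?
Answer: -1076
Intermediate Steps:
x(Y) = -6 + Y (x(Y) = -6 + ((0 + Y) - 1*0) = -6 + (Y + 0) = -6 + Y)
269*x(2) = 269*(-6 + 2) = 269*(-4) = -1076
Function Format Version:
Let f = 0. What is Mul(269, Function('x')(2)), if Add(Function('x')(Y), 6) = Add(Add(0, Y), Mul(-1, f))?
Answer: -1076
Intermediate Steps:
Function('x')(Y) = Add(-6, Y) (Function('x')(Y) = Add(-6, Add(Add(0, Y), Mul(-1, 0))) = Add(-6, Add(Y, 0)) = Add(-6, Y))
Mul(269, Function('x')(2)) = Mul(269, Add(-6, 2)) = Mul(269, -4) = -1076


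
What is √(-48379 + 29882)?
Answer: I*√18497 ≈ 136.0*I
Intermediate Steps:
√(-48379 + 29882) = √(-18497) = I*√18497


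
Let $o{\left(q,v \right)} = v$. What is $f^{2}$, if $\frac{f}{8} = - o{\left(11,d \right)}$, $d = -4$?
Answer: $1024$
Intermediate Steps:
$f = 32$ ($f = 8 \left(\left(-1\right) \left(-4\right)\right) = 8 \cdot 4 = 32$)
$f^{2} = 32^{2} = 1024$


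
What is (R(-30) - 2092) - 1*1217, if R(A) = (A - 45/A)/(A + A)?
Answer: -132341/40 ≈ -3308.5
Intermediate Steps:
R(A) = (A - 45/A)/(2*A) (R(A) = (A - 45/A)/((2*A)) = (A - 45/A)*(1/(2*A)) = (A - 45/A)/(2*A))
(R(-30) - 2092) - 1*1217 = ((1/2)*(-45 + (-30)**2)/(-30)**2 - 2092) - 1*1217 = ((1/2)*(1/900)*(-45 + 900) - 2092) - 1217 = ((1/2)*(1/900)*855 - 2092) - 1217 = (19/40 - 2092) - 1217 = -83661/40 - 1217 = -132341/40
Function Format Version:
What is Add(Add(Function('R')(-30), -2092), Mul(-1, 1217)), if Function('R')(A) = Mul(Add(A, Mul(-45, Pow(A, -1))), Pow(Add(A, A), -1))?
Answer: Rational(-132341, 40) ≈ -3308.5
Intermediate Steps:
Function('R')(A) = Mul(Rational(1, 2), Pow(A, -1), Add(A, Mul(-45, Pow(A, -1)))) (Function('R')(A) = Mul(Add(A, Mul(-45, Pow(A, -1))), Pow(Mul(2, A), -1)) = Mul(Add(A, Mul(-45, Pow(A, -1))), Mul(Rational(1, 2), Pow(A, -1))) = Mul(Rational(1, 2), Pow(A, -1), Add(A, Mul(-45, Pow(A, -1)))))
Add(Add(Function('R')(-30), -2092), Mul(-1, 1217)) = Add(Add(Mul(Rational(1, 2), Pow(-30, -2), Add(-45, Pow(-30, 2))), -2092), Mul(-1, 1217)) = Add(Add(Mul(Rational(1, 2), Rational(1, 900), Add(-45, 900)), -2092), -1217) = Add(Add(Mul(Rational(1, 2), Rational(1, 900), 855), -2092), -1217) = Add(Add(Rational(19, 40), -2092), -1217) = Add(Rational(-83661, 40), -1217) = Rational(-132341, 40)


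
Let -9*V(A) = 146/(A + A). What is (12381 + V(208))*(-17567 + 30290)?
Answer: 98294331319/624 ≈ 1.5752e+8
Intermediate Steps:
V(A) = -73/(9*A) (V(A) = -146/(9*(A + A)) = -146/(9*(2*A)) = -146*1/(2*A)/9 = -73/(9*A))
(12381 + V(208))*(-17567 + 30290) = (12381 - 73/9/208)*(-17567 + 30290) = (12381 - 73/9*1/208)*12723 = (12381 - 73/1872)*12723 = (23177159/1872)*12723 = 98294331319/624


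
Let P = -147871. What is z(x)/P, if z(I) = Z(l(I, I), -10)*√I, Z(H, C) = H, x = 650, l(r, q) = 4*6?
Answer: -120*√26/147871 ≈ -0.0041379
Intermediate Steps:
l(r, q) = 24
z(I) = 24*√I
z(x)/P = (24*√650)/(-147871) = (24*(5*√26))*(-1/147871) = (120*√26)*(-1/147871) = -120*√26/147871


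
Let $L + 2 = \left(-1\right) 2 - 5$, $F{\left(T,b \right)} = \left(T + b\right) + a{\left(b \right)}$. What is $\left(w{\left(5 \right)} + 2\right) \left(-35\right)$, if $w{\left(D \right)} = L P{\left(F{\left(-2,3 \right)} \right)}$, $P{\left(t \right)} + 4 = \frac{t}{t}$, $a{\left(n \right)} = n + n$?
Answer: $-1015$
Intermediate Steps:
$a{\left(n \right)} = 2 n$
$F{\left(T,b \right)} = T + 3 b$ ($F{\left(T,b \right)} = \left(T + b\right) + 2 b = T + 3 b$)
$L = -9$ ($L = -2 - 7 = -9$)
$P{\left(t \right)} = -3$ ($P{\left(t \right)} = -4 + \frac{t}{t} = -4 + 1 = -3$)
$w{\left(D \right)} = 27$ ($w{\left(D \right)} = \left(-9\right) \left(-3\right) = 27$)
$\left(w{\left(5 \right)} + 2\right) \left(-35\right) = \left(27 + 2\right) \left(-35\right) = 29 \left(-35\right) = -1015$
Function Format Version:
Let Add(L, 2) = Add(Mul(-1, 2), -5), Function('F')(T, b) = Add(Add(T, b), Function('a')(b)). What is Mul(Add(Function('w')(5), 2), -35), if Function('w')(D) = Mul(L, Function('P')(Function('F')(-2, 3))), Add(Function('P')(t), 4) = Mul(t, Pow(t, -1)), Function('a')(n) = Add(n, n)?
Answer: -1015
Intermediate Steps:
Function('a')(n) = Mul(2, n)
Function('F')(T, b) = Add(T, Mul(3, b)) (Function('F')(T, b) = Add(Add(T, b), Mul(2, b)) = Add(T, Mul(3, b)))
L = -9 (L = Add(-2, Add(Mul(-1, 2), -5)) = Add(-2, Add(-2, -5)) = Add(-2, -7) = -9)
Function('P')(t) = -3 (Function('P')(t) = Add(-4, Mul(t, Pow(t, -1))) = Add(-4, 1) = -3)
Function('w')(D) = 27 (Function('w')(D) = Mul(-9, -3) = 27)
Mul(Add(Function('w')(5), 2), -35) = Mul(Add(27, 2), -35) = Mul(29, -35) = -1015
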